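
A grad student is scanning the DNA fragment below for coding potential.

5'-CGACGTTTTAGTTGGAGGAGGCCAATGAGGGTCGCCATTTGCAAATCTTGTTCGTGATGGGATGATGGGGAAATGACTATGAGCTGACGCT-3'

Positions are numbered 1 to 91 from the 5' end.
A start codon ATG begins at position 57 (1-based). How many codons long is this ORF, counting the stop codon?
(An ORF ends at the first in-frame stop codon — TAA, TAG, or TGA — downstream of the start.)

3

Codons from position 57: ATG (57–59), GGA (60–62), TGA (63–65).
TGA is the first in-frame stop; that's 3 codons including the stop.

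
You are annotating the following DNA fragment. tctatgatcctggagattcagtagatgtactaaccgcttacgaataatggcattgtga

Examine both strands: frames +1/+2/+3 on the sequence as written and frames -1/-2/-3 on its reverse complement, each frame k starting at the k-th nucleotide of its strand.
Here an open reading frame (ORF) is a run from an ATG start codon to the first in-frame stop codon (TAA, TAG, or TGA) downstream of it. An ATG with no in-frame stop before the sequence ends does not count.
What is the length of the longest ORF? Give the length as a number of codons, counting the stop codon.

8

Reverse complement (5'→3'): TCACAATGCCATTATTCGTAAGCGGTTAGTACATCTACTGAATCTCCAGGATCATAGA
Frame +1: TCT ATG ATC CTG GAG ATT CAG TAG ATG TAC TAA CCG CTT ACG AAT AAT GGC ATT GTG — ATG at 4, stop TAG at 22 → 21 nt; ATG at 25, stop TAA at 31 → 9 nt.
Frame +2: CTA TGA TCC TGG AGA TTC AGT AGA TGT ACT AAC CGC TTA CGA ATA ATG GCA TTG TGA — ATG at 47, stop TGA at 56 → 12 nt.
Frame +3: TAT GAT CCT GGA GAT TCA GTA GAT GTA CTA ACC GCT TAC GAA TAA TGG CAT TGT — no ATG→stop ORF.
Frame -1: TCA CAA TGC CAT TAT TCG TAA GCG GTT AGT ACA TCT ACT GAA TCT CCA GGA TCA TAG — no ATG→stop ORF.
Frame -2: CAC AAT GCC ATT ATT CGT AAG CGG TTA GTA CAT CTA CTG AAT CTC CAG GAT CAT AGA — no ATG→stop ORF.
Frame -3: ACA ATG CCA TTA TTC GTA AGC GGT TAG TAC ATC TAC TGA ATC TCC AGG ATC ATA — ATG at 6, stop TAG at 27 → 24 nt.
Longest: frame -3, positions 6–29, 24 nt = 8 codons = 7 aa. → 8 codons.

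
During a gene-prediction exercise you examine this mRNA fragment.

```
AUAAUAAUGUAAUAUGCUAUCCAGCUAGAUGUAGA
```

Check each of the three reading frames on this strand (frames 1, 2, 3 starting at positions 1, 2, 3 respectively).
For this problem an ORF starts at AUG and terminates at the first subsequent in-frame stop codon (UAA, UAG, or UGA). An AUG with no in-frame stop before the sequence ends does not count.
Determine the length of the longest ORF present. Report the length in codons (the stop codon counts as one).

Frame 1: AUA AUA AUG UAA UAU GCU AUC CAG CUA GAU GUA — AUG at 7, stop UAA at 10 → 6 nt.
Frame 2: UAA UAA UGU AAU AUG CUA UCC AGC UAG AUG UAG — AUG at 14, stop UAG at 26 → 15 nt; AUG at 29, stop UAG at 32 → 6 nt.
Frame 3: AAU AAU GUA AUA UGC UAU CCA GCU AGA UGU AGA — no AUG→stop ORF.
Longest: frame 2, positions 14–28, 15 nt = 5 codons = 4 aa. → 5 codons.

5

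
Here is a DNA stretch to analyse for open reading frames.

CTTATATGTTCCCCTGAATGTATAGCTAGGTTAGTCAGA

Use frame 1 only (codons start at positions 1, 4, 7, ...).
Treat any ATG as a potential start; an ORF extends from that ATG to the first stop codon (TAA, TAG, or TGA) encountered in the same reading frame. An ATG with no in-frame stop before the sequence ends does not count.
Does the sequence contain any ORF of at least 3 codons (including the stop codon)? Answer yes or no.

no

Frame 1: CTT ATA TGT TCC CCT GAA TGT ATA GCT AGG TTA GTC AGA — no ATG→stop ORF.
Largest ORF found is 0 codons < 3, so no.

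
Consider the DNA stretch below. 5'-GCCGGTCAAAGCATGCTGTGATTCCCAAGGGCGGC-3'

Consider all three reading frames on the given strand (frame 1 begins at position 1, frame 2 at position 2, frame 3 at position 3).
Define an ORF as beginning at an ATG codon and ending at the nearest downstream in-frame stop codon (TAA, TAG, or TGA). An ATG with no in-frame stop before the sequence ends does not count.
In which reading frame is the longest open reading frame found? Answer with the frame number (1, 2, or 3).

Frame 1: GCC GGT CAA AGC ATG CTG TGA TTC CCA AGG GCG — ATG at 13, stop TGA at 19 → 9 nt.
Frame 2: CCG GTC AAA GCA TGC TGT GAT TCC CAA GGG CGG — no ATG→stop ORF.
Frame 3: CGG TCA AAG CAT GCT GTG ATT CCC AAG GGC GGC — no ATG→stop ORF.
Longest ORF is 9 nt in frame 1 (positions 13–21).

1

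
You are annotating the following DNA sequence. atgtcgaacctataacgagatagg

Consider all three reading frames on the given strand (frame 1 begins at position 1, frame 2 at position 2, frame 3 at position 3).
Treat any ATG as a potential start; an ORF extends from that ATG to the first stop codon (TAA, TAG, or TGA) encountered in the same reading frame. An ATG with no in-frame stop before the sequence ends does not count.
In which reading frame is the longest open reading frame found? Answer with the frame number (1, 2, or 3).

1

Frame 1: ATG TCG AAC CTA TAA CGA GAT AGG — ATG at 1, stop TAA at 13 → 15 nt.
Frame 2: TGT CGA ACC TAT AAC GAG ATA — no ATG→stop ORF.
Frame 3: GTC GAA CCT ATA ACG AGA TAG — no ATG→stop ORF.
Longest ORF is 15 nt in frame 1 (positions 1–15).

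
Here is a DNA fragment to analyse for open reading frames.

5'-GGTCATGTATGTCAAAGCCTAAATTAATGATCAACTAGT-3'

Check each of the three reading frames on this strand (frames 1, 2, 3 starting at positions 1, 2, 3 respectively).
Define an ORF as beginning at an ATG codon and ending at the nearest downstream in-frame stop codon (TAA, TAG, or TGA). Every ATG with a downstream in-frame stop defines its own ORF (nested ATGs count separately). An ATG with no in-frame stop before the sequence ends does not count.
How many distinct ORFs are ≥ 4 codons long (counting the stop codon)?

Frame 1: GGT CAT GTA TGT CAA AGC CTA AAT TAA TGA TCA ACT AGT — no ATG→stop ORF.
Frame 2: GTC ATG TAT GTC AAA GCC TAA ATT AAT GAT CAA CTA — ATG at 5, stop TAA at 20 → 18 nt.
Frame 3: TCA TGT ATG TCA AAG CCT AAA TTA ATG ATC AAC TAG — ATG at 9, stop TAG at 36 → 30 nt; ATG at 27, stop TAG at 36 → 12 nt.
ORFs ≥ 4 codons: frame 2 5–22 (6 codons), frame 3 9–38 (10 codons), frame 3 27–38 (4 codons). Count = 3.

3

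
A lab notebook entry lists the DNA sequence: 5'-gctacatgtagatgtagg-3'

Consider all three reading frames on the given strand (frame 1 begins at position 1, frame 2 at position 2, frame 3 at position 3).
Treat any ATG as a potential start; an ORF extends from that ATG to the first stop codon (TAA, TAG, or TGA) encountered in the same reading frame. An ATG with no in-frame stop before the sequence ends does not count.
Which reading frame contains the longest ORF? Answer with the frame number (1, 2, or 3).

Frame 1: GCT ACA TGT AGA TGT AGG — no ATG→stop ORF.
Frame 2: CTA CAT GTA GAT GTA — no ATG→stop ORF.
Frame 3: TAC ATG TAG ATG TAG — ATG at 6, stop TAG at 9 → 6 nt; ATG at 12, stop TAG at 15 → 6 nt.
Longest ORF is 6 nt in frame 3 (positions 6–11).

3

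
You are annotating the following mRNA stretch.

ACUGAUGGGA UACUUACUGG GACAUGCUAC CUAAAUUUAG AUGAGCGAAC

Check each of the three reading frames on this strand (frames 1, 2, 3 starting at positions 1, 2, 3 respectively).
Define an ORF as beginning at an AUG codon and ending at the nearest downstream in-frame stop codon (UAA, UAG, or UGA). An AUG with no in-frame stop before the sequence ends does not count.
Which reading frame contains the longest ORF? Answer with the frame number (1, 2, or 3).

Frame 1: ACU GAU GGG AUA CUU ACU GGG ACA UGC UAC CUA AAU UUA GAU GAG CGA — no AUG→stop ORF.
Frame 2: CUG AUG GGA UAC UUA CUG GGA CAU GCU ACC UAA AUU UAG AUG AGC GAA — AUG at 5, stop UAA at 32 → 30 nt.
Frame 3: UGA UGG GAU ACU UAC UGG GAC AUG CUA CCU AAA UUU AGA UGA GCG AAC — AUG at 24, stop UGA at 42 → 21 nt.
Longest ORF is 30 nt in frame 2 (positions 5–34).

2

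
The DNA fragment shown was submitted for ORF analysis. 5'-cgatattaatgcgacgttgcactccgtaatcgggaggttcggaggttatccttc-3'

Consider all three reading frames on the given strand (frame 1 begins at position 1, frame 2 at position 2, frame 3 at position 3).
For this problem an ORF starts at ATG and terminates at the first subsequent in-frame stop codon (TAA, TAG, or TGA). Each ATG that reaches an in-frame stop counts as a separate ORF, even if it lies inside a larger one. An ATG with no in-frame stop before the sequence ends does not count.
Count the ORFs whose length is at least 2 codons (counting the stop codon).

1

Frame 1: CGA TAT TAA TGC GAC GTT GCA CTC CGT AAT CGG GAG GTT CGG AGG TTA TCC TTC — no ATG→stop ORF.
Frame 2: GAT ATT AAT GCG ACG TTG CAC TCC GTA ATC GGG AGG TTC GGA GGT TAT CCT — no ATG→stop ORF.
Frame 3: ATA TTA ATG CGA CGT TGC ACT CCG TAA TCG GGA GGT TCG GAG GTT ATC CTT — ATG at 9, stop TAA at 27 → 21 nt.
ORFs ≥ 2 codons: frame 3 9–29 (7 codons). Count = 1.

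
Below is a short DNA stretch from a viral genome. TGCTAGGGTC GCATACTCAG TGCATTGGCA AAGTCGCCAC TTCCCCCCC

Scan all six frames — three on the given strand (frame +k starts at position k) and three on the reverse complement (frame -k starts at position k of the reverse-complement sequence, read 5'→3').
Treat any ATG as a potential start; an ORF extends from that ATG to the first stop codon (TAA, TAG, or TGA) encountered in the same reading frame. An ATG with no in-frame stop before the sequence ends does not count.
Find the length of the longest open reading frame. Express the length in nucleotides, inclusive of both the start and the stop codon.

Reverse complement (5'→3'): GGGGGGGAAGTGGCGACTTTGCCAATGCACTGAGTATGCGACCCTAGCA
Frame +1: TGC TAG GGT CGC ATA CTC AGT GCA TTG GCA AAG TCG CCA CTT CCC CCC — no ATG→stop ORF.
Frame +2: GCT AGG GTC GCA TAC TCA GTG CAT TGG CAA AGT CGC CAC TTC CCC CCC — no ATG→stop ORF.
Frame +3: CTA GGG TCG CAT ACT CAG TGC ATT GGC AAA GTC GCC ACT TCC CCC — no ATG→stop ORF.
Frame -1: GGG GGG GAA GTG GCG ACT TTG CCA ATG CAC TGA GTA TGC GAC CCT AGC — ATG at 25, stop TGA at 31 → 9 nt.
Frame -2: GGG GGG AAG TGG CGA CTT TGC CAA TGC ACT GAG TAT GCG ACC CTA GCA — no ATG→stop ORF.
Frame -3: GGG GGA AGT GGC GAC TTT GCC AAT GCA CTG AGT ATG CGA CCC TAG — ATG at 36, stop TAG at 45 → 12 nt.
Longest: frame -3, positions 36–47, 12 nt = 4 codons = 3 aa. → 12 nucleotides.

12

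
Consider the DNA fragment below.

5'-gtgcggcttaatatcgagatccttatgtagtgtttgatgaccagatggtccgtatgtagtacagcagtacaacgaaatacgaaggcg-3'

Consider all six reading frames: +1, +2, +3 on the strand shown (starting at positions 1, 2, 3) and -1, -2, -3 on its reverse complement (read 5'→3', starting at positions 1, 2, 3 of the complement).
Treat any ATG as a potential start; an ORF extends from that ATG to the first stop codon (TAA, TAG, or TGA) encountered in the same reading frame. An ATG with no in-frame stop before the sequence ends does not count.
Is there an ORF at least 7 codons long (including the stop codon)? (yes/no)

no

Reverse complement (5'→3'): CGCCTTCGTATTTCGTTGTACTGCTGTACTACATACGGACCATCTGGTCATCAAACACTACATAAGGATCTCGATATTAAGCCGCAC
Frame +1: GTG CGG CTT AAT ATC GAG ATC CTT ATG TAG TGT TTG ATG ACC AGA TGG TCC GTA TGT AGT ACA GCA GTA CAA CGA AAT ACG AAG GCG — ATG at 25, stop TAG at 28 → 6 nt.
Frame +2: TGC GGC TTA ATA TCG AGA TCC TTA TGT AGT GTT TGA TGA CCA GAT GGT CCG TAT GTA GTA CAG CAG TAC AAC GAA ATA CGA AGG — no ATG→stop ORF.
Frame +3: GCG GCT TAA TAT CGA GAT CCT TAT GTA GTG TTT GAT GAC CAG ATG GTC CGT ATG TAG TAC AGC AGT ACA ACG AAA TAC GAA GGC — ATG at 45, stop TAG at 57 → 15 nt; ATG at 54, stop TAG at 57 → 6 nt.
Frame -1: CGC CTT CGT ATT TCG TTG TAC TGC TGT ACT ACA TAC GGA CCA TCT GGT CAT CAA ACA CTA CAT AAG GAT CTC GAT ATT AAG CCG CAC — no ATG→stop ORF.
Frame -2: GCC TTC GTA TTT CGT TGT ACT GCT GTA CTA CAT ACG GAC CAT CTG GTC ATC AAA CAC TAC ATA AGG ATC TCG ATA TTA AGC CGC — no ATG→stop ORF.
Frame -3: CCT TCG TAT TTC GTT GTA CTG CTG TAC TAC ATA CGG ACC ATC TGG TCA TCA AAC ACT ACA TAA GGA TCT CGA TAT TAA GCC GCA — no ATG→stop ORF.
Largest ORF found is 5 codons < 7, so no.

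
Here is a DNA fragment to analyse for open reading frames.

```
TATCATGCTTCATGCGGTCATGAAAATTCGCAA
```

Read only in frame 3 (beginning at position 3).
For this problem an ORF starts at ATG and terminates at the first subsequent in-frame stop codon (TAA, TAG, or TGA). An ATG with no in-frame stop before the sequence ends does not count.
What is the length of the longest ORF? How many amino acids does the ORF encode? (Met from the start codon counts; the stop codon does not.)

3

Frame 3: TCA TGC TTC ATG CGG TCA TGA AAA TTC GCA — ATG at 12, stop TGA at 21 → 12 nt.
Longest: frame 3, positions 12–23, 12 nt = 4 codons = 3 aa. → 3 amino acids.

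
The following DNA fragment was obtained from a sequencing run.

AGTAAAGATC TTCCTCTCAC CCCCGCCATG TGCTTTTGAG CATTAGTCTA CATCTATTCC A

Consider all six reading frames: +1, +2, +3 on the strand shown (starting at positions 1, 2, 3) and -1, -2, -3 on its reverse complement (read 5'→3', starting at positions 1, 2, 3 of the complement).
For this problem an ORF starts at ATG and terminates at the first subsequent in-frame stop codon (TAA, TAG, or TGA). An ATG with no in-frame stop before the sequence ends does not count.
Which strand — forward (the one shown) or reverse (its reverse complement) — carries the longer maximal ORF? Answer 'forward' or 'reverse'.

reverse

Reverse complement (5'→3'): TGGAATAGATGTAGACTAATGCTCAAAAGCACATGGCGGGGGTGAGAGGAAGATCTTTACT
Frame +1: AGT AAA GAT CTT CCT CTC ACC CCC GCC ATG TGC TTT TGA GCA TTA GTC TAC ATC TAT TCC — ATG at 28, stop TGA at 37 → 12 nt.
Frame +2: GTA AAG ATC TTC CTC TCA CCC CCG CCA TGT GCT TTT GAG CAT TAG TCT ACA TCT ATT CCA — no ATG→stop ORF.
Frame +3: TAA AGA TCT TCC TCT CAC CCC CGC CAT GTG CTT TTG AGC ATT AGT CTA CAT CTA TTC — no ATG→stop ORF.
Frame -1: TGG AAT AGA TGT AGA CTA ATG CTC AAA AGC ACA TGG CGG GGG TGA GAG GAA GAT CTT TAC — ATG at 19, stop TGA at 43 → 27 nt.
Frame -2: GGA ATA GAT GTA GAC TAA TGC TCA AAA GCA CAT GGC GGG GGT GAG AGG AAG ATC TTT ACT — no ATG→stop ORF.
Frame -3: GAA TAG ATG TAG ACT AAT GCT CAA AAG CAC ATG GCG GGG GTG AGA GGA AGA TCT TTA — ATG at 9, stop TAG at 12 → 6 nt.
Forward-strand max 12 nt; reverse-strand max 27 nt. The reverse strand has the longer ORF.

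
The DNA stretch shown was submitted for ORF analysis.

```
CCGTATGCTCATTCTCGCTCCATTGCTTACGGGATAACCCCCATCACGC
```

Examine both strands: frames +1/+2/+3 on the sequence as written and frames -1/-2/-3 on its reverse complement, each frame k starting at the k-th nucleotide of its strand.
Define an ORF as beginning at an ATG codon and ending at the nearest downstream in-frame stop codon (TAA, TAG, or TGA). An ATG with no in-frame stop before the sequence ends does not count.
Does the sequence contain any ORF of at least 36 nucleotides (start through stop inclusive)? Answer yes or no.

no

Reverse complement (5'→3'): GCGTGATGGGGGTTATCCCGTAAGCAATGGAGCGAGAATGAGCATACGG
Frame +1: CCG TAT GCT CAT TCT CGC TCC ATT GCT TAC GGG ATA ACC CCC ATC ACG — no ATG→stop ORF.
Frame +2: CGT ATG CTC ATT CTC GCT CCA TTG CTT ACG GGA TAA CCC CCA TCA CGC — ATG at 5, stop TAA at 35 → 33 nt.
Frame +3: GTA TGC TCA TTC TCG CTC CAT TGC TTA CGG GAT AAC CCC CAT CAC — no ATG→stop ORF.
Frame -1: GCG TGA TGG GGG TTA TCC CGT AAG CAA TGG AGC GAG AAT GAG CAT ACG — no ATG→stop ORF.
Frame -2: CGT GAT GGG GGT TAT CCC GTA AGC AAT GGA GCG AGA ATG AGC ATA CGG — no ATG→stop ORF.
Frame -3: GTG ATG GGG GTT ATC CCG TAA GCA ATG GAG CGA GAA TGA GCA TAC — ATG at 6, stop TAA at 21 → 18 nt; ATG at 27, stop TGA at 39 → 15 nt.
Largest ORF found is 33 nucleotides < 36, so no.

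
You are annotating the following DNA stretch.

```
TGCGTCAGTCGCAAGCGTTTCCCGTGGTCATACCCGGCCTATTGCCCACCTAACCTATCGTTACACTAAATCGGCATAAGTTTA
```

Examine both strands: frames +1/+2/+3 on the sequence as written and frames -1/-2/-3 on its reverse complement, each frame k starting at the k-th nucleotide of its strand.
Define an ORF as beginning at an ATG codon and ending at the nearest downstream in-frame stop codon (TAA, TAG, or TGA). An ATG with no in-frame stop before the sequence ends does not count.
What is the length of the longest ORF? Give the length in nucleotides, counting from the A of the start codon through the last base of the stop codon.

Reverse complement (5'→3'): TAAACTTATGCCGATTTAGTGTAACGATAGGTTAGGTGGGCAATAGGCCGGGTATGACCACGGGAAACGCTTGCGACTGACGCA
Frame +1: TGC GTC AGT CGC AAG CGT TTC CCG TGG TCA TAC CCG GCC TAT TGC CCA CCT AAC CTA TCG TTA CAC TAA ATC GGC ATA AGT TTA — no ATG→stop ORF.
Frame +2: GCG TCA GTC GCA AGC GTT TCC CGT GGT CAT ACC CGG CCT ATT GCC CAC CTA ACC TAT CGT TAC ACT AAA TCG GCA TAA GTT — no ATG→stop ORF.
Frame +3: CGT CAG TCG CAA GCG TTT CCC GTG GTC ATA CCC GGC CTA TTG CCC ACC TAA CCT ATC GTT ACA CTA AAT CGG CAT AAG TTT — no ATG→stop ORF.
Frame -1: TAA ACT TAT GCC GAT TTA GTG TAA CGA TAG GTT AGG TGG GCA ATA GGC CGG GTA TGA CCA CGG GAA ACG CTT GCG ACT GAC GCA — no ATG→stop ORF.
Frame -2: AAA CTT ATG CCG ATT TAG TGT AAC GAT AGG TTA GGT GGG CAA TAG GCC GGG TAT GAC CAC GGG AAA CGC TTG CGA CTG ACG — ATG at 8, stop TAG at 17 → 12 nt.
Frame -3: AAC TTA TGC CGA TTT AGT GTA ACG ATA GGT TAG GTG GGC AAT AGG CCG GGT ATG ACC ACG GGA AAC GCT TGC GAC TGA CGC — ATG at 54, stop TGA at 78 → 27 nt.
Longest: frame -3, positions 54–80, 27 nt = 9 codons = 8 aa. → 27 nucleotides.

27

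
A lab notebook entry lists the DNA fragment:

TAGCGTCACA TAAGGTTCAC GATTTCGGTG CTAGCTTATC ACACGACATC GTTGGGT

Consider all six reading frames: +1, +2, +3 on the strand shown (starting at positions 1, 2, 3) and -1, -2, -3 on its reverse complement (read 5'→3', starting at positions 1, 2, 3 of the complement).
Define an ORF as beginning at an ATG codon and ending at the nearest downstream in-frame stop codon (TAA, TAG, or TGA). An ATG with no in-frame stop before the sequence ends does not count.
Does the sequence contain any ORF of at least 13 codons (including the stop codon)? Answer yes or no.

no

Reverse complement (5'→3'): ACCCAACGATGTCGTGTGATAAGCTAGCACCGAAATCGTGAACCTTATGTGACGCTA
Frame +1: TAG CGT CAC ATA AGG TTC ACG ATT TCG GTG CTA GCT TAT CAC ACG ACA TCG TTG GGT — no ATG→stop ORF.
Frame +2: AGC GTC ACA TAA GGT TCA CGA TTT CGG TGC TAG CTT ATC ACA CGA CAT CGT TGG — no ATG→stop ORF.
Frame +3: GCG TCA CAT AAG GTT CAC GAT TTC GGT GCT AGC TTA TCA CAC GAC ATC GTT GGG — no ATG→stop ORF.
Frame -1: ACC CAA CGA TGT CGT GTG ATA AGC TAG CAC CGA AAT CGT GAA CCT TAT GTG ACG CTA — no ATG→stop ORF.
Frame -2: CCC AAC GAT GTC GTG TGA TAA GCT AGC ACC GAA ATC GTG AAC CTT ATG TGA CGC — ATG at 47, stop TGA at 50 → 6 nt.
Frame -3: CCA ACG ATG TCG TGT GAT AAG CTA GCA CCG AAA TCG TGA ACC TTA TGT GAC GCT — ATG at 9, stop TGA at 39 → 33 nt.
Largest ORF found is 11 codons < 13, so no.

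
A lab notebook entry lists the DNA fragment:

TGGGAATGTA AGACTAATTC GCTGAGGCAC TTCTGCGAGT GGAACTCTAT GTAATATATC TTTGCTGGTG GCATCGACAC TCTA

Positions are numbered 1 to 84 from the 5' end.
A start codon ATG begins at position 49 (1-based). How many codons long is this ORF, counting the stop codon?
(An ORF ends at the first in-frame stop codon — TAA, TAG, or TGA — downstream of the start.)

Codons from position 49: ATG (49–51), TAA (52–54).
TAA is the first in-frame stop; that's 2 codons including the stop.

2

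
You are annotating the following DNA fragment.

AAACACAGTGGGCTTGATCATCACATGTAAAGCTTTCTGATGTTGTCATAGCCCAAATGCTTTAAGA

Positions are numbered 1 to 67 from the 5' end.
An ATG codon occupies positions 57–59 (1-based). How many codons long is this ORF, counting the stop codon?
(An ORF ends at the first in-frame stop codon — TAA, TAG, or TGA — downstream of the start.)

3

Codons from position 57: ATG (57–59), CTT (60–62), TAA (63–65).
TAA is the first in-frame stop; that's 3 codons including the stop.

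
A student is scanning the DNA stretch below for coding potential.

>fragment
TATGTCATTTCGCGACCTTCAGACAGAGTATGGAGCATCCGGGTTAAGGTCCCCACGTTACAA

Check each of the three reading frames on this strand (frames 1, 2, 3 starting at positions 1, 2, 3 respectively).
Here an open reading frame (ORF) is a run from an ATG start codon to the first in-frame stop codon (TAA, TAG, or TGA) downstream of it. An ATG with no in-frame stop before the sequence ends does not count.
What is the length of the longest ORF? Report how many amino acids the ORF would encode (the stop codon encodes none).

5

Frame 1: TAT GTC ATT TCG CGA CCT TCA GAC AGA GTA TGG AGC ATC CGG GTT AAG GTC CCC ACG TTA CAA — no ATG→stop ORF.
Frame 2: ATG TCA TTT CGC GAC CTT CAG ACA GAG TAT GGA GCA TCC GGG TTA AGG TCC CCA CGT TAC — no ATG→stop ORF.
Frame 3: TGT CAT TTC GCG ACC TTC AGA CAG AGT ATG GAG CAT CCG GGT TAA GGT CCC CAC GTT ACA — ATG at 30, stop TAA at 45 → 18 nt.
Longest: frame 3, positions 30–47, 18 nt = 6 codons = 5 aa. → 5 amino acids.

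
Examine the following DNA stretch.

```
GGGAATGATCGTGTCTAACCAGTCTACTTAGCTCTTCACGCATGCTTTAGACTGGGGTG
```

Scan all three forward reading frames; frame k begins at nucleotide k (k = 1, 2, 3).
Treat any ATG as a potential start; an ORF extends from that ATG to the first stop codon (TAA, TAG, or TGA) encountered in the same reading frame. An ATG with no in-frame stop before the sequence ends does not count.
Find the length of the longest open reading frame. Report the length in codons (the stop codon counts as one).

9

Frame 1: GGG AAT GAT CGT GTC TAA CCA GTC TAC TTA GCT CTT CAC GCA TGC TTT AGA CTG GGG — no ATG→stop ORF.
Frame 2: GGA ATG ATC GTG TCT AAC CAG TCT ACT TAG CTC TTC ACG CAT GCT TTA GAC TGG GGT — ATG at 5, stop TAG at 29 → 27 nt.
Frame 3: GAA TGA TCG TGT CTA ACC AGT CTA CTT AGC TCT TCA CGC ATG CTT TAG ACT GGG GTG — ATG at 42, stop TAG at 48 → 9 nt.
Longest: frame 2, positions 5–31, 27 nt = 9 codons = 8 aa. → 9 codons.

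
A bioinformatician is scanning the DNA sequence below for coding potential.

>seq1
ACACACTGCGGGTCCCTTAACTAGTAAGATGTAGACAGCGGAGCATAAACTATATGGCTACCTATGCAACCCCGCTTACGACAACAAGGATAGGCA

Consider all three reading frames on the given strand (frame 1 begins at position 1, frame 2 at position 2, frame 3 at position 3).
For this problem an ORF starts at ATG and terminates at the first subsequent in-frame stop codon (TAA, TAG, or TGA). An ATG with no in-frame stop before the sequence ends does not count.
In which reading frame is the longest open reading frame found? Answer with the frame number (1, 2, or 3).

Frame 1: ACA CAC TGC GGG TCC CTT AAC TAG TAA GAT GTA GAC AGC GGA GCA TAA ACT ATA TGG CTA CCT ATG CAA CCC CGC TTA CGA CAA CAA GGA TAG GCA — ATG at 64, stop TAG at 91 → 30 nt.
Frame 2: CAC ACT GCG GGT CCC TTA ACT AGT AAG ATG TAG ACA GCG GAG CAT AAA CTA TAT GGC TAC CTA TGC AAC CCC GCT TAC GAC AAC AAG GAT AGG — ATG at 29, stop TAG at 32 → 6 nt.
Frame 3: ACA CTG CGG GTC CCT TAA CTA GTA AGA TGT AGA CAG CGG AGC ATA AAC TAT ATG GCT ACC TAT GCA ACC CCG CTT ACG ACA ACA AGG ATA GGC — no ATG→stop ORF.
Longest ORF is 30 nt in frame 1 (positions 64–93).

1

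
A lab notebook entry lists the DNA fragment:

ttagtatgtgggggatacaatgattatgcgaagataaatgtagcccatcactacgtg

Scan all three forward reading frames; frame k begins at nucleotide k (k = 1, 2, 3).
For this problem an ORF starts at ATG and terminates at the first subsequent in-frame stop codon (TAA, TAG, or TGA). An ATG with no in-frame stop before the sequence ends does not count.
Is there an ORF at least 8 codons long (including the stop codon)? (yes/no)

Frame 1: TTA GTA TGT GGG GGA TAC AAT GAT TAT GCG AAG ATA AAT GTA GCC CAT CAC TAC GTG — no ATG→stop ORF.
Frame 2: TAG TAT GTG GGG GAT ACA ATG ATT ATG CGA AGA TAA ATG TAG CCC ATC ACT ACG — ATG at 20, stop TAA at 35 → 18 nt; ATG at 26, stop TAA at 35 → 12 nt; ATG at 38, stop TAG at 41 → 6 nt.
Frame 3: AGT ATG TGG GGG ATA CAA TGA TTA TGC GAA GAT AAA TGT AGC CCA TCA CTA CGT — ATG at 6, stop TGA at 21 → 18 nt.
Largest ORF found is 6 codons < 8, so no.

no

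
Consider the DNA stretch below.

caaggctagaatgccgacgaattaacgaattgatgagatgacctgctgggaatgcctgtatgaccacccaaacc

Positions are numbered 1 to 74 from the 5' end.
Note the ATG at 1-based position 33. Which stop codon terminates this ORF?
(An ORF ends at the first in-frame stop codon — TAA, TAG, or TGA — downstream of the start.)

TGA

Codons from position 33: ATG (33–35), AGA (36–38), TGA (39–41).
The first in-frame stop codon is TGA.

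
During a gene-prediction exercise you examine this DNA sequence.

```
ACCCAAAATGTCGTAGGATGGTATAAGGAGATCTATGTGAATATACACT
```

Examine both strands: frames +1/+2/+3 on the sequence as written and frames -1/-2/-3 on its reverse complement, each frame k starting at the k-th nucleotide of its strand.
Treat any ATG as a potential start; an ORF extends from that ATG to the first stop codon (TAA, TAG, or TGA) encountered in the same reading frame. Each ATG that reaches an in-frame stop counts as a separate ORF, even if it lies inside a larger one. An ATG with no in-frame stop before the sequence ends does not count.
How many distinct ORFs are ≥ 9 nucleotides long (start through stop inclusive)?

2

Reverse complement (5'→3'): AGTGTATATTCACATAGATCTCCTTATACCATCCTACGACATTTTGGGT
Frame +1: ACC CAA AAT GTC GTA GGA TGG TAT AAG GAG ATC TAT GTG AAT ATA CAC — no ATG→stop ORF.
Frame +2: CCC AAA ATG TCG TAG GAT GGT ATA AGG AGA TCT ATG TGA ATA TAC ACT — ATG at 8, stop TAG at 14 → 9 nt; ATG at 35, stop TGA at 38 → 6 nt.
Frame +3: CCA AAA TGT CGT AGG ATG GTA TAA GGA GAT CTA TGT GAA TAT ACA — ATG at 18, stop TAA at 24 → 9 nt.
Frame -1: AGT GTA TAT TCA CAT AGA TCT CCT TAT ACC ATC CTA CGA CAT TTT GGG — no ATG→stop ORF.
Frame -2: GTG TAT ATT CAC ATA GAT CTC CTT ATA CCA TCC TAC GAC ATT TTG GGT — no ATG→stop ORF.
Frame -3: TGT ATA TTC ACA TAG ATC TCC TTA TAC CAT CCT ACG ACA TTT TGG — no ATG→stop ORF.
ORFs ≥ 9 nucleotides: frame +2 8–16 (9 nucleotides), frame +3 18–26 (9 nucleotides). Count = 2.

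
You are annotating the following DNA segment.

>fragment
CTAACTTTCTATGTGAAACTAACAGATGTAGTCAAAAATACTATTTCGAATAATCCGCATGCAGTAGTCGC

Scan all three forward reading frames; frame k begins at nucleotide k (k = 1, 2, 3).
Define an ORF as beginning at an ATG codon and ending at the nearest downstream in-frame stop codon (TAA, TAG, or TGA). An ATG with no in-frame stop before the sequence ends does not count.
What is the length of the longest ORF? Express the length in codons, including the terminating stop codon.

Frame 1: CTA ACT TTC TAT GTG AAA CTA ACA GAT GTA GTC AAA AAT ACT ATT TCG AAT AAT CCG CAT GCA GTA GTC — no ATG→stop ORF.
Frame 2: TAA CTT TCT ATG TGA AAC TAA CAG ATG TAG TCA AAA ATA CTA TTT CGA ATA ATC CGC ATG CAG TAG TCG — ATG at 11, stop TGA at 14 → 6 nt; ATG at 26, stop TAG at 29 → 6 nt; ATG at 59, stop TAG at 65 → 9 nt.
Frame 3: AAC TTT CTA TGT GAA ACT AAC AGA TGT AGT CAA AAA TAC TAT TTC GAA TAA TCC GCA TGC AGT AGT CGC — no ATG→stop ORF.
Longest: frame 2, positions 59–67, 9 nt = 3 codons = 2 aa. → 3 codons.

3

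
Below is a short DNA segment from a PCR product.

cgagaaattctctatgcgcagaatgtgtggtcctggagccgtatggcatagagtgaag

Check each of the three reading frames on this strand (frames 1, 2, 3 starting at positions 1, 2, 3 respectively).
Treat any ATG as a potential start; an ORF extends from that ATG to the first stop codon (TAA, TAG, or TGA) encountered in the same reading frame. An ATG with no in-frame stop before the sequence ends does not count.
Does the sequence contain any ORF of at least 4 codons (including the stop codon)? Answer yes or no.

no

Frame 1: CGA GAA ATT CTC TAT GCG CAG AAT GTG TGG TCC TGG AGC CGT ATG GCA TAG AGT GAA — ATG at 43, stop TAG at 49 → 9 nt.
Frame 2: GAG AAA TTC TCT ATG CGC AGA ATG TGT GGT CCT GGA GCC GTA TGG CAT AGA GTG AAG — no ATG→stop ORF.
Frame 3: AGA AAT TCT CTA TGC GCA GAA TGT GTG GTC CTG GAG CCG TAT GGC ATA GAG TGA — no ATG→stop ORF.
Largest ORF found is 3 codons < 4, so no.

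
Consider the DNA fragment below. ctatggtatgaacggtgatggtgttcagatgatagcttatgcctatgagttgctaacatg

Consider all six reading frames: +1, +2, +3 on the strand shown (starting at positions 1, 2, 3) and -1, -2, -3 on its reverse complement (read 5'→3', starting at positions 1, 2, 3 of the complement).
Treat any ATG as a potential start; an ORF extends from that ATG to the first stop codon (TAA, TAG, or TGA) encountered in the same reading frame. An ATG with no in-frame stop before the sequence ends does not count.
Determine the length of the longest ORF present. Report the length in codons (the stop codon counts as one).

6

Reverse complement (5'→3'): CATGTTAGCAACTCATAGGCATAAGCTATCATCTGAACACCATCACCGTTCATACCATAG
Frame +1: CTA TGG TAT GAA CGG TGA TGG TGT TCA GAT GAT AGC TTA TGC CTA TGA GTT GCT AAC ATG — no ATG→stop ORF.
Frame +2: TAT GGT ATG AAC GGT GAT GGT GTT CAG ATG ATA GCT TAT GCC TAT GAG TTG CTA ACA — no ATG→stop ORF.
Frame +3: ATG GTA TGA ACG GTG ATG GTG TTC AGA TGA TAG CTT ATG CCT ATG AGT TGC TAA CAT — ATG at 3, stop TGA at 9 → 9 nt; ATG at 18, stop TGA at 30 → 15 nt; ATG at 39, stop TAA at 54 → 18 nt; ATG at 45, stop TAA at 54 → 12 nt.
Frame -1: CAT GTT AGC AAC TCA TAG GCA TAA GCT ATC ATC TGA ACA CCA TCA CCG TTC ATA CCA TAG — no ATG→stop ORF.
Frame -2: ATG TTA GCA ACT CAT AGG CAT AAG CTA TCA TCT GAA CAC CAT CAC CGT TCA TAC CAT — no ATG→stop ORF.
Frame -3: TGT TAG CAA CTC ATA GGC ATA AGC TAT CAT CTG AAC ACC ATC ACC GTT CAT ACC ATA — no ATG→stop ORF.
Longest: frame +3, positions 39–56, 18 nt = 6 codons = 5 aa. → 6 codons.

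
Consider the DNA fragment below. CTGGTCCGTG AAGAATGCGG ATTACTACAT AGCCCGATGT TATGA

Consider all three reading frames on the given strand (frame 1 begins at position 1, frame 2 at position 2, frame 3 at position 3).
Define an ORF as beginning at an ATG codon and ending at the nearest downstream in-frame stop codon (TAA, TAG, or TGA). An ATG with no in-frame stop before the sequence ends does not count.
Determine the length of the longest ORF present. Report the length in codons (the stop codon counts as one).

Frame 1: CTG GTC CGT GAA GAA TGC GGA TTA CTA CAT AGC CCG ATG TTA TGA — ATG at 37, stop TGA at 43 → 9 nt.
Frame 2: TGG TCC GTG AAG AAT GCG GAT TAC TAC ATA GCC CGA TGT TAT — no ATG→stop ORF.
Frame 3: GGT CCG TGA AGA ATG CGG ATT ACT ACA TAG CCC GAT GTT ATG — ATG at 15, stop TAG at 30 → 18 nt.
Longest: frame 3, positions 15–32, 18 nt = 6 codons = 5 aa. → 6 codons.

6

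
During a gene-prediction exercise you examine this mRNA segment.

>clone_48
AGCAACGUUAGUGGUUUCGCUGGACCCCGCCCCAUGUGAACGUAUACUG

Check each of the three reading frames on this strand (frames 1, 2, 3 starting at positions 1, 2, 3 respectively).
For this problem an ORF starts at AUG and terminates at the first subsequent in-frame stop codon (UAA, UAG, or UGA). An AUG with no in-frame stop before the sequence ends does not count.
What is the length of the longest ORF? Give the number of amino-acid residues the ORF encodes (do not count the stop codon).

1

Frame 1: AGC AAC GUU AGU GGU UUC GCU GGA CCC CGC CCC AUG UGA ACG UAU ACU — AUG at 34, stop UGA at 37 → 6 nt.
Frame 2: GCA ACG UUA GUG GUU UCG CUG GAC CCC GCC CCA UGU GAA CGU AUA CUG — no AUG→stop ORF.
Frame 3: CAA CGU UAG UGG UUU CGC UGG ACC CCG CCC CAU GUG AAC GUA UAC — no AUG→stop ORF.
Longest: frame 1, positions 34–39, 6 nt = 2 codons = 1 aa. → 1 amino acids.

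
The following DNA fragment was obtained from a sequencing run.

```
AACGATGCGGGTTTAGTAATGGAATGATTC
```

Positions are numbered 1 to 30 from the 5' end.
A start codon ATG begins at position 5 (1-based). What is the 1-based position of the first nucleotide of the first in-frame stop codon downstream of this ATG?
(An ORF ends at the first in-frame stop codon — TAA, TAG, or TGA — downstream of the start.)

14

Codons from position 5: ATG (5–7), CGG (8–10), GTT (11–13), TAG (14–16).
TAG is a stop codon; it begins at position 14.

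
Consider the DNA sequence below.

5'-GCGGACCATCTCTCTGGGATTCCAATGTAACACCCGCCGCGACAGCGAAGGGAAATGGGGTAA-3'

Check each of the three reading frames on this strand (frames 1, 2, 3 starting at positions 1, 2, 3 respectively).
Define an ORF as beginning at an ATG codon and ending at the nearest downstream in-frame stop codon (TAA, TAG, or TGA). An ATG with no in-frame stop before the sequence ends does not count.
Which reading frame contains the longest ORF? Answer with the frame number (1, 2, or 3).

1

Frame 1: GCG GAC CAT CTC TCT GGG ATT CCA ATG TAA CAC CCG CCG CGA CAG CGA AGG GAA ATG GGG TAA — ATG at 25, stop TAA at 28 → 6 nt; ATG at 55, stop TAA at 61 → 9 nt.
Frame 2: CGG ACC ATC TCT CTG GGA TTC CAA TGT AAC ACC CGC CGC GAC AGC GAA GGG AAA TGG GGT — no ATG→stop ORF.
Frame 3: GGA CCA TCT CTC TGG GAT TCC AAT GTA ACA CCC GCC GCG ACA GCG AAG GGA AAT GGG GTA — no ATG→stop ORF.
Longest ORF is 9 nt in frame 1 (positions 55–63).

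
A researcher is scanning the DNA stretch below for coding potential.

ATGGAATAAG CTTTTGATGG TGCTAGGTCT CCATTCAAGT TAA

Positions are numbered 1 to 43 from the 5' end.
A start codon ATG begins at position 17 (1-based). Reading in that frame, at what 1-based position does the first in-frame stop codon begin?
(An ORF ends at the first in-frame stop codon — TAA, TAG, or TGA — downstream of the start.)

41

Codons from position 17: ATG (17–19), GTG (20–22), CTA (23–25), GGT (26–28), CTC (29–31), CAT (32–34), TCA (35–37), AGT (38–40), TAA (41–43).
TAA is a stop codon; it begins at position 41.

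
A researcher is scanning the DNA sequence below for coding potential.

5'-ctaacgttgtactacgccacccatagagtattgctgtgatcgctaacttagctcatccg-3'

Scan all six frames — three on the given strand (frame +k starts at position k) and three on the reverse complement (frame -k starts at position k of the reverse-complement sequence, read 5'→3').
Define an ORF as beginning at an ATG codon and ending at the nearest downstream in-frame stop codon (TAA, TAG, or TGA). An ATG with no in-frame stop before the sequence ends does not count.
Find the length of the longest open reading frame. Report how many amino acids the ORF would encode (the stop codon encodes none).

7

Reverse complement (5'→3'): CGGATGAGCTAAGTTAGCGATCACAGCAATACTCTATGGGTGGCGTAGTACAACGTTAG
Frame +1: CTA ACG TTG TAC TAC GCC ACC CAT AGA GTA TTG CTG TGA TCG CTA ACT TAG CTC ATC — no ATG→stop ORF.
Frame +2: TAA CGT TGT ACT ACG CCA CCC ATA GAG TAT TGC TGT GAT CGC TAA CTT AGC TCA TCC — no ATG→stop ORF.
Frame +3: AAC GTT GTA CTA CGC CAC CCA TAG AGT ATT GCT GTG ATC GCT AAC TTA GCT CAT CCG — no ATG→stop ORF.
Frame -1: CGG ATG AGC TAA GTT AGC GAT CAC AGC AAT ACT CTA TGG GTG GCG TAG TAC AAC GTT — ATG at 4, stop TAA at 10 → 9 nt.
Frame -2: GGA TGA GCT AAG TTA GCG ATC ACA GCA ATA CTC TAT GGG TGG CGT AGT ACA ACG TTA — no ATG→stop ORF.
Frame -3: GAT GAG CTA AGT TAG CGA TCA CAG CAA TAC TCT ATG GGT GGC GTA GTA CAA CGT TAG — ATG at 36, stop TAG at 57 → 24 nt.
Longest: frame -3, positions 36–59, 24 nt = 8 codons = 7 aa. → 7 amino acids.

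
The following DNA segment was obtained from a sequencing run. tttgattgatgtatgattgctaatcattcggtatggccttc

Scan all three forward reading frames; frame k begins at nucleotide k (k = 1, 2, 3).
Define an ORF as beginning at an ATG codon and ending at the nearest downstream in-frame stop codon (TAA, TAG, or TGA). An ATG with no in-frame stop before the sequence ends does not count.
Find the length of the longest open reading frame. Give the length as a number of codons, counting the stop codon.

Frame 1: TTT GAT TGA TGT ATG ATT GCT AAT CAT TCG GTA TGG CCT — no ATG→stop ORF.
Frame 2: TTG ATT GAT GTA TGA TTG CTA ATC ATT CGG TAT GGC CTT — no ATG→stop ORF.
Frame 3: TGA TTG ATG TAT GAT TGC TAA TCA TTC GGT ATG GCC TTC — ATG at 9, stop TAA at 21 → 15 nt.
Longest: frame 3, positions 9–23, 15 nt = 5 codons = 4 aa. → 5 codons.

5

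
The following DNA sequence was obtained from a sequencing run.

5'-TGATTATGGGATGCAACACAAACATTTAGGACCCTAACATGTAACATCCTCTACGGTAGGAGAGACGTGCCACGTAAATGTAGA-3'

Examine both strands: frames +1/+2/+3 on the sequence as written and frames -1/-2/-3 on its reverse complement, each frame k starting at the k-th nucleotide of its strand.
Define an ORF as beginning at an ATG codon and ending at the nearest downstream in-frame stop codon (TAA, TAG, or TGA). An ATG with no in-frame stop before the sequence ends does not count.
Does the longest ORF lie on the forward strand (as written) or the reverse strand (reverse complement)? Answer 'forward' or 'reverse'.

forward

Reverse complement (5'→3'): TCTACATTTACGTGGCACGTCTCTCCTACCGTAGAGGATGTTACATGTTAGGGTCCTAAATGTTTGTGTTGCATCCCATAATCA
Frame +1: TGA TTA TGG GAT GCA ACA CAA ACA TTT AGG ACC CTA ACA TGT AAC ATC CTC TAC GGT AGG AGA GAC GTG CCA CGT AAA TGT AGA — no ATG→stop ORF.
Frame +2: GAT TAT GGG ATG CAA CAC AAA CAT TTA GGA CCC TAA CAT GTA ACA TCC TCT ACG GTA GGA GAG ACG TGC CAC GTA AAT GTA — ATG at 11, stop TAA at 35 → 27 nt.
Frame +3: ATT ATG GGA TGC AAC ACA AAC ATT TAG GAC CCT AAC ATG TAA CAT CCT CTA CGG TAG GAG AGA CGT GCC ACG TAA ATG TAG — ATG at 6, stop TAG at 27 → 24 nt; ATG at 39, stop TAA at 42 → 6 nt; ATG at 78, stop TAG at 81 → 6 nt.
Frame -1: TCT ACA TTT ACG TGG CAC GTC TCT CCT ACC GTA GAG GAT GTT ACA TGT TAG GGT CCT AAA TGT TTG TGT TGC ATC CCA TAA TCA — no ATG→stop ORF.
Frame -2: CTA CAT TTA CGT GGC ACG TCT CTC CTA CCG TAG AGG ATG TTA CAT GTT AGG GTC CTA AAT GTT TGT GTT GCA TCC CAT AAT — no ATG→stop ORF.
Frame -3: TAC ATT TAC GTG GCA CGT CTC TCC TAC CGT AGA GGA TGT TAC ATG TTA GGG TCC TAA ATG TTT GTG TTG CAT CCC ATA ATC — ATG at 45, stop TAA at 57 → 15 nt.
Forward-strand max 27 nt; reverse-strand max 15 nt. The forward strand has the longer ORF.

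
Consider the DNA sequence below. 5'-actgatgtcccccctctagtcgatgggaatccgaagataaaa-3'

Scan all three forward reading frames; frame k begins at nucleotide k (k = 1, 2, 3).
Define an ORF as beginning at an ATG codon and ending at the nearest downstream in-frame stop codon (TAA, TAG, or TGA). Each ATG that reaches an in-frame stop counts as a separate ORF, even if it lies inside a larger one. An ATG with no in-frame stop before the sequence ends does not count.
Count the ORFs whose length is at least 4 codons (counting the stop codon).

Frame 1: ACT GAT GTC CCC CCT CTA GTC GAT GGG AAT CCG AAG ATA AAA — no ATG→stop ORF.
Frame 2: CTG ATG TCC CCC CTC TAG TCG ATG GGA ATC CGA AGA TAA — ATG at 5, stop TAG at 17 → 15 nt; ATG at 23, stop TAA at 38 → 18 nt.
Frame 3: TGA TGT CCC CCC TCT AGT CGA TGG GAA TCC GAA GAT AAA — no ATG→stop ORF.
ORFs ≥ 4 codons: frame 2 5–19 (5 codons), frame 2 23–40 (6 codons). Count = 2.

2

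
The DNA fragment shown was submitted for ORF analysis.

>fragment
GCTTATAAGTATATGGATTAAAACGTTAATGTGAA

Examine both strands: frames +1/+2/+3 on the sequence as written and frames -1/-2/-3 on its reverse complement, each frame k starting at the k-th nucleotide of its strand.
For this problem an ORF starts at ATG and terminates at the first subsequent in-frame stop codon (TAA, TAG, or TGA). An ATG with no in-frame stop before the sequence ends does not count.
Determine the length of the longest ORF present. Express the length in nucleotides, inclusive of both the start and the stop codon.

Reverse complement (5'→3'): TTCACATTAACGTTTTAATCCATATACTTATAAGC
Frame +1: GCT TAT AAG TAT ATG GAT TAA AAC GTT AAT GTG — ATG at 13, stop TAA at 19 → 9 nt.
Frame +2: CTT ATA AGT ATA TGG ATT AAA ACG TTA ATG TGA — ATG at 29, stop TGA at 32 → 6 nt.
Frame +3: TTA TAA GTA TAT GGA TTA AAA CGT TAA TGT GAA — no ATG→stop ORF.
Frame -1: TTC ACA TTA ACG TTT TAA TCC ATA TAC TTA TAA — no ATG→stop ORF.
Frame -2: TCA CAT TAA CGT TTT AAT CCA TAT ACT TAT AAG — no ATG→stop ORF.
Frame -3: CAC ATT AAC GTT TTA ATC CAT ATA CTT ATA AGC — no ATG→stop ORF.
Longest: frame +1, positions 13–21, 9 nt = 3 codons = 2 aa. → 9 nucleotides.

9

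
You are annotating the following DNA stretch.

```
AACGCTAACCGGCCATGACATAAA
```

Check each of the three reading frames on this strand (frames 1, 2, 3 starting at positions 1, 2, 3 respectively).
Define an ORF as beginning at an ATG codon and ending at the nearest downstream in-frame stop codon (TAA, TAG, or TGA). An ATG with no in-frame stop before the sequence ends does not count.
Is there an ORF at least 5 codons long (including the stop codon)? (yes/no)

Frame 1: AAC GCT AAC CGG CCA TGA CAT AAA — no ATG→stop ORF.
Frame 2: ACG CTA ACC GGC CAT GAC ATA — no ATG→stop ORF.
Frame 3: CGC TAA CCG GCC ATG ACA TAA — ATG at 15, stop TAA at 21 → 9 nt.
Largest ORF found is 3 codons < 5, so no.

no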